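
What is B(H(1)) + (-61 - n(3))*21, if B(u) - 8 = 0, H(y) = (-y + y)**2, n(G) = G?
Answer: -1336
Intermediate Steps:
H(y) = 0 (H(y) = 0**2 = 0)
B(u) = 8 (B(u) = 8 + 0 = 8)
B(H(1)) + (-61 - n(3))*21 = 8 + (-61 - 1*3)*21 = 8 + (-61 - 3)*21 = 8 - 64*21 = 8 - 1344 = -1336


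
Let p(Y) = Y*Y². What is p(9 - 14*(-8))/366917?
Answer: 1771561/366917 ≈ 4.8282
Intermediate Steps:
p(Y) = Y³
p(9 - 14*(-8))/366917 = (9 - 14*(-8))³/366917 = (9 + 112)³*(1/366917) = 121³*(1/366917) = 1771561*(1/366917) = 1771561/366917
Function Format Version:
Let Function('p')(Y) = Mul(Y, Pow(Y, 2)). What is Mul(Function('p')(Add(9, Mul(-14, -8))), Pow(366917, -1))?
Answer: Rational(1771561, 366917) ≈ 4.8282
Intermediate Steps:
Function('p')(Y) = Pow(Y, 3)
Mul(Function('p')(Add(9, Mul(-14, -8))), Pow(366917, -1)) = Mul(Pow(Add(9, Mul(-14, -8)), 3), Pow(366917, -1)) = Mul(Pow(Add(9, 112), 3), Rational(1, 366917)) = Mul(Pow(121, 3), Rational(1, 366917)) = Mul(1771561, Rational(1, 366917)) = Rational(1771561, 366917)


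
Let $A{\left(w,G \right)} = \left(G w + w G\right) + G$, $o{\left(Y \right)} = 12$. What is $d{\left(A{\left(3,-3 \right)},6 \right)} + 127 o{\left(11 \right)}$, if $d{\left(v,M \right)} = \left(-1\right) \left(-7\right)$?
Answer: $1531$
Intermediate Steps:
$A{\left(w,G \right)} = G + 2 G w$ ($A{\left(w,G \right)} = \left(G w + G w\right) + G = 2 G w + G = G + 2 G w$)
$d{\left(v,M \right)} = 7$
$d{\left(A{\left(3,-3 \right)},6 \right)} + 127 o{\left(11 \right)} = 7 + 127 \cdot 12 = 7 + 1524 = 1531$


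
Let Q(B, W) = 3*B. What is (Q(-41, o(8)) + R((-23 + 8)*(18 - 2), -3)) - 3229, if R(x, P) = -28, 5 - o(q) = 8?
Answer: -3380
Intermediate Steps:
o(q) = -3 (o(q) = 5 - 1*8 = 5 - 8 = -3)
(Q(-41, o(8)) + R((-23 + 8)*(18 - 2), -3)) - 3229 = (3*(-41) - 28) - 3229 = (-123 - 28) - 3229 = -151 - 3229 = -3380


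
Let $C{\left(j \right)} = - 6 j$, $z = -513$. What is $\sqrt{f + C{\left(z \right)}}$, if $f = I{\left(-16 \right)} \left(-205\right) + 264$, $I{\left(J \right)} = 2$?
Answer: $2 \sqrt{733} \approx 54.148$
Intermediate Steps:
$f = -146$ ($f = 2 \left(-205\right) + 264 = -410 + 264 = -146$)
$\sqrt{f + C{\left(z \right)}} = \sqrt{-146 - -3078} = \sqrt{-146 + 3078} = \sqrt{2932} = 2 \sqrt{733}$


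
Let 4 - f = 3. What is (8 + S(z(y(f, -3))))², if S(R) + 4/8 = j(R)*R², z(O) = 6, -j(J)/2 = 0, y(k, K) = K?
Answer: 225/4 ≈ 56.250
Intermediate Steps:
f = 1 (f = 4 - 1*3 = 4 - 3 = 1)
j(J) = 0 (j(J) = -2*0 = 0)
S(R) = -½ (S(R) = -½ + 0*R² = -½ + 0 = -½)
(8 + S(z(y(f, -3))))² = (8 - ½)² = (15/2)² = 225/4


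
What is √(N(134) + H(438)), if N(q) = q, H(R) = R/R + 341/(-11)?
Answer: 2*√26 ≈ 10.198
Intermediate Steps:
H(R) = -30 (H(R) = 1 + 341*(-1/11) = 1 - 31 = -30)
√(N(134) + H(438)) = √(134 - 30) = √104 = 2*√26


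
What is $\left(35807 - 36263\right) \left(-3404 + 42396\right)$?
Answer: $-17780352$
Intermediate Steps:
$\left(35807 - 36263\right) \left(-3404 + 42396\right) = \left(-456\right) 38992 = -17780352$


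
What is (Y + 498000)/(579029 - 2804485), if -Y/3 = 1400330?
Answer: 1851495/1112728 ≈ 1.6639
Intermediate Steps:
Y = -4200990 (Y = -3*1400330 = -4200990)
(Y + 498000)/(579029 - 2804485) = (-4200990 + 498000)/(579029 - 2804485) = -3702990/(-2225456) = -3702990*(-1/2225456) = 1851495/1112728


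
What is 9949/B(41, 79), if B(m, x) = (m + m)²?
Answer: 9949/6724 ≈ 1.4796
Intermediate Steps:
B(m, x) = 4*m² (B(m, x) = (2*m)² = 4*m²)
9949/B(41, 79) = 9949/((4*41²)) = 9949/((4*1681)) = 9949/6724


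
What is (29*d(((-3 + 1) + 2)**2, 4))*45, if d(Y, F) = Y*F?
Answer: 0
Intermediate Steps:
d(Y, F) = F*Y
(29*d(((-3 + 1) + 2)**2, 4))*45 = (29*(4*((-3 + 1) + 2)**2))*45 = (29*(4*(-2 + 2)**2))*45 = (29*(4*0**2))*45 = (29*(4*0))*45 = (29*0)*45 = 0*45 = 0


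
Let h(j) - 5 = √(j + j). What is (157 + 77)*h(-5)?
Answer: 1170 + 234*I*√10 ≈ 1170.0 + 739.97*I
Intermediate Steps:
h(j) = 5 + √2*√j (h(j) = 5 + √(j + j) = 5 + √(2*j) = 5 + √2*√j)
(157 + 77)*h(-5) = (157 + 77)*(5 + √2*√(-5)) = 234*(5 + √2*(I*√5)) = 234*(5 + I*√10) = 1170 + 234*I*√10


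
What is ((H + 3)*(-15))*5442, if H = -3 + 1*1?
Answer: -81630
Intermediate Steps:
H = -2 (H = -3 + 1 = -2)
((H + 3)*(-15))*5442 = ((-2 + 3)*(-15))*5442 = (1*(-15))*5442 = -15*5442 = -81630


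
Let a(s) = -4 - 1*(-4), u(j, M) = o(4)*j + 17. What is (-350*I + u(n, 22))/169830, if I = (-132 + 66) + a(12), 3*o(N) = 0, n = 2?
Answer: 23117/169830 ≈ 0.13612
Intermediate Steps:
o(N) = 0 (o(N) = (⅓)*0 = 0)
u(j, M) = 17 (u(j, M) = 0*j + 17 = 0 + 17 = 17)
a(s) = 0 (a(s) = -4 + 4 = 0)
I = -66 (I = (-132 + 66) + 0 = -66 + 0 = -66)
(-350*I + u(n, 22))/169830 = (-350*(-66) + 17)/169830 = (23100 + 17)*(1/169830) = 23117*(1/169830) = 23117/169830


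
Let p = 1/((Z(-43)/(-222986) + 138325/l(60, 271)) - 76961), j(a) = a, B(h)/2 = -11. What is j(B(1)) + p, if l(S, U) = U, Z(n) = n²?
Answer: -101636718312296/4619848085595 ≈ -22.000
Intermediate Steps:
B(h) = -22 (B(h) = 2*(-11) = -22)
p = -60429206/4619848085595 (p = 1/(((-43)²/(-222986) + 138325/271) - 76961) = 1/((1849*(-1/222986) + 138325*(1/271)) - 76961) = 1/((-1849/222986 + 138325/271) - 76961) = 1/(30844037371/60429206 - 76961) = 1/(-4619848085595/60429206) = -60429206/4619848085595 ≈ -1.3080e-5)
j(B(1)) + p = -22 - 60429206/4619848085595 = -101636718312296/4619848085595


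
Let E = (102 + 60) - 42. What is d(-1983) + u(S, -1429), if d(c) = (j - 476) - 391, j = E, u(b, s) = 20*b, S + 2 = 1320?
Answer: 25613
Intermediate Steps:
E = 120 (E = 162 - 42 = 120)
S = 1318 (S = -2 + 1320 = 1318)
j = 120
d(c) = -747 (d(c) = (120 - 476) - 391 = -356 - 391 = -747)
d(-1983) + u(S, -1429) = -747 + 20*1318 = -747 + 26360 = 25613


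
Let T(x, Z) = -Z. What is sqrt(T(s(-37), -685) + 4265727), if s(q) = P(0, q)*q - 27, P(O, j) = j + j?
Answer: 2*sqrt(1066603) ≈ 2065.5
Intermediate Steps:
P(O, j) = 2*j
s(q) = -27 + 2*q**2 (s(q) = (2*q)*q - 27 = 2*q**2 - 27 = -27 + 2*q**2)
sqrt(T(s(-37), -685) + 4265727) = sqrt(-1*(-685) + 4265727) = sqrt(685 + 4265727) = sqrt(4266412) = 2*sqrt(1066603)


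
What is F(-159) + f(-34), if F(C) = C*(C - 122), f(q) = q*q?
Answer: 45835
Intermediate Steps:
f(q) = q**2
F(C) = C*(-122 + C)
F(-159) + f(-34) = -159*(-122 - 159) + (-34)**2 = -159*(-281) + 1156 = 44679 + 1156 = 45835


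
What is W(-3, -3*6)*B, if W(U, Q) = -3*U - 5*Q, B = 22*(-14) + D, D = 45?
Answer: -26037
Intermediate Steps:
B = -263 (B = 22*(-14) + 45 = -308 + 45 = -263)
W(U, Q) = -5*Q - 3*U
W(-3, -3*6)*B = (-(-15)*6 - 3*(-3))*(-263) = (-5*(-18) + 9)*(-263) = (90 + 9)*(-263) = 99*(-263) = -26037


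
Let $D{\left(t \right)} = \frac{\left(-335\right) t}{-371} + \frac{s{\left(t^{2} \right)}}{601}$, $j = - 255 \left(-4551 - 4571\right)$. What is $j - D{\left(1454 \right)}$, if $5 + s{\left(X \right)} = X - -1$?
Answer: $\frac{517577996168}{222971} \approx 2.3213 \cdot 10^{6}$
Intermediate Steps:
$s{\left(X \right)} = -4 + X$ ($s{\left(X \right)} = -5 + \left(X - -1\right) = -5 + \left(X + 1\right) = -5 + \left(1 + X\right) = -4 + X$)
$j = 2326110$ ($j = - 255 \left(-4551 - 4571\right) = \left(-255\right) \left(-9122\right) = 2326110$)
$D{\left(t \right)} = - \frac{4}{601} + \frac{t^{2}}{601} + \frac{335 t}{371}$ ($D{\left(t \right)} = \frac{\left(-335\right) t}{-371} + \frac{-4 + t^{2}}{601} = - 335 t \left(- \frac{1}{371}\right) + \left(-4 + t^{2}\right) \frac{1}{601} = \frac{335 t}{371} + \left(- \frac{4}{601} + \frac{t^{2}}{601}\right) = - \frac{4}{601} + \frac{t^{2}}{601} + \frac{335 t}{371}$)
$j - D{\left(1454 \right)} = 2326110 - \left(- \frac{4}{601} + \frac{1454^{2}}{601} + \frac{335}{371} \cdot 1454\right) = 2326110 - \left(- \frac{4}{601} + \frac{1}{601} \cdot 2114116 + \frac{487090}{371}\right) = 2326110 - \left(- \frac{4}{601} + \frac{2114116}{601} + \frac{487090}{371}\right) = 2326110 - \frac{1077076642}{222971} = \frac{517577996168}{222971}$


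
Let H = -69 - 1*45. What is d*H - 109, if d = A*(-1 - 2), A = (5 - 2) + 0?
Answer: 917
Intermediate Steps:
A = 3 (A = 3 + 0 = 3)
H = -114 (H = -69 - 45 = -114)
d = -9 (d = 3*(-1 - 2) = 3*(-3) = -9)
d*H - 109 = -9*(-114) - 109 = 1026 - 109 = 917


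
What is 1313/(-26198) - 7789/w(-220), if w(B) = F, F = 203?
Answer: -204322761/5318194 ≈ -38.420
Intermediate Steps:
w(B) = 203
1313/(-26198) - 7789/w(-220) = 1313/(-26198) - 7789/203 = 1313*(-1/26198) - 7789*1/203 = -1313/26198 - 7789/203 = -204322761/5318194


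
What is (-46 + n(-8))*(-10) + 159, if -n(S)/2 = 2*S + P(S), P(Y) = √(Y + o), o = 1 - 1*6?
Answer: 299 + 20*I*√13 ≈ 299.0 + 72.111*I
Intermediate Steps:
o = -5 (o = 1 - 6 = -5)
P(Y) = √(-5 + Y) (P(Y) = √(Y - 5) = √(-5 + Y))
n(S) = -4*S - 2*√(-5 + S) (n(S) = -2*(2*S + √(-5 + S)) = -2*(√(-5 + S) + 2*S) = -4*S - 2*√(-5 + S))
(-46 + n(-8))*(-10) + 159 = (-46 + (-4*(-8) - 2*√(-5 - 8)))*(-10) + 159 = (-46 + (32 - 2*I*√13))*(-10) + 159 = (-14 - 2*I*√13)*(-10) + 159 = (140 + 20*I*√13) + 159 = 299 + 20*I*√13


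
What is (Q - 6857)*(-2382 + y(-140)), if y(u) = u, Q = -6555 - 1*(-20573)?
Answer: -18060042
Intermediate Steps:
Q = 14018 (Q = -6555 + 20573 = 14018)
(Q - 6857)*(-2382 + y(-140)) = (14018 - 6857)*(-2382 - 140) = 7161*(-2522) = -18060042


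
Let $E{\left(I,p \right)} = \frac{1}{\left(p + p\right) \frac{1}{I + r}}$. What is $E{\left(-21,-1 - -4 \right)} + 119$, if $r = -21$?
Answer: $112$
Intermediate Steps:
$E{\left(I,p \right)} = \frac{-21 + I}{2 p}$ ($E{\left(I,p \right)} = \frac{1}{\left(p + p\right) \frac{1}{I - 21}} = \frac{1}{2 p \frac{1}{-21 + I}} = \frac{-21 + I}{2 p}$)
$E{\left(-21,-1 - -4 \right)} + 119 = \frac{-21 - 21}{2 \left(-1 - -4\right)} + 119 = \frac{1}{2} \frac{1}{-1 + 4} \left(-42\right) + 119 = \frac{1}{2} \cdot \frac{1}{3} \left(-42\right) + 119 = -7 + 119 = 112$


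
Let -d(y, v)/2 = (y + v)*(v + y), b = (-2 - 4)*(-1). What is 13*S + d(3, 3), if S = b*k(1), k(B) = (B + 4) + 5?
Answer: 708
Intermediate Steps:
b = 6 (b = -6*(-1) = 6)
k(B) = 9 + B (k(B) = (4 + B) + 5 = 9 + B)
d(y, v) = -2*(v + y)² (d(y, v) = -2*(y + v)*(v + y) = -2*(v + y)*(v + y) = -2*(v + y)²)
S = 60 (S = 6*(9 + 1) = 6*10 = 60)
13*S + d(3, 3) = 13*60 - 2*(3 + 3)² = 780 - 2*6² = 780 - 2*36 = 780 - 72 = 708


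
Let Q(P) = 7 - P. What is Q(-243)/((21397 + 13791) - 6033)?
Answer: 50/5831 ≈ 0.0085749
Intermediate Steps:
Q(-243)/((21397 + 13791) - 6033) = (7 - 1*(-243))/((21397 + 13791) - 6033) = (7 + 243)/(35188 - 6033) = 250/29155 = 250*(1/29155) = 50/5831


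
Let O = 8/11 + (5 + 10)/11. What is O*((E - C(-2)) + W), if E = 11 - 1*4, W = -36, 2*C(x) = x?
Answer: -644/11 ≈ -58.545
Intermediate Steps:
C(x) = x/2
E = 7 (E = 11 - 4 = 7)
O = 23/11 (O = 8*(1/11) + 15*(1/11) = 8/11 + 15/11 = 23/11 ≈ 2.0909)
O*((E - C(-2)) + W) = 23*((7 - (-2)/2) - 36)/11 = 23*((7 - 1*(-1)) - 36)/11 = 23*((7 + 1) - 36)/11 = 23*(8 - 36)/11 = (23/11)*(-28) = -644/11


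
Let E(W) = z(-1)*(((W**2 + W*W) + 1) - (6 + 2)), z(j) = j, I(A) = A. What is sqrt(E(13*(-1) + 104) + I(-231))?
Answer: I*sqrt(16786) ≈ 129.56*I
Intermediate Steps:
E(W) = 7 - 2*W**2 (E(W) = -(((W**2 + W*W) + 1) - (6 + 2)) = -(((W**2 + W**2) + 1) - 1*8) = -((2*W**2 + 1) - 8) = -((1 + 2*W**2) - 8) = -(-7 + 2*W**2) = 7 - 2*W**2)
sqrt(E(13*(-1) + 104) + I(-231)) = sqrt((7 - 2*(13*(-1) + 104)**2) - 231) = sqrt((7 - 2*(-13 + 104)**2) - 231) = sqrt((7 - 2*91**2) - 231) = sqrt((7 - 2*8281) - 231) = sqrt((7 - 16562) - 231) = sqrt(-16555 - 231) = sqrt(-16786) = I*sqrt(16786)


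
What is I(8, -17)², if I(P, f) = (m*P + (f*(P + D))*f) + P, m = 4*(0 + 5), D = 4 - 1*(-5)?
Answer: 25816561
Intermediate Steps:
D = 9 (D = 4 + 5 = 9)
m = 20 (m = 4*5 = 20)
I(P, f) = 21*P + f²*(9 + P) (I(P, f) = (20*P + (f*(P + 9))*f) + P = (20*P + (f*(9 + P))*f) + P = (20*P + f²*(9 + P)) + P = 21*P + f²*(9 + P))
I(8, -17)² = (9*(-17)² + 21*8 + 8*(-17)²)² = (9*289 + 168 + 8*289)² = (2601 + 168 + 2312)² = 5081² = 25816561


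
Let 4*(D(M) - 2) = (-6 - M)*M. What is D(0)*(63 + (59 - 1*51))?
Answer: 142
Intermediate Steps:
D(M) = 2 + M*(-6 - M)/4 (D(M) = 2 + ((-6 - M)*M)/4 = 2 + (M*(-6 - M))/4 = 2 + M*(-6 - M)/4)
D(0)*(63 + (59 - 1*51)) = (2 - 3/2*0 - ¼*0²)*(63 + (59 - 1*51)) = (2 + 0 - ¼*0)*(63 + (59 - 51)) = (2 + 0 + 0)*(63 + 8) = 2*71 = 142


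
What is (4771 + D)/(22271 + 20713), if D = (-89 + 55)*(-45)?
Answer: 6301/42984 ≈ 0.14659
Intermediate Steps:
D = 1530 (D = -34*(-45) = 1530)
(4771 + D)/(22271 + 20713) = (4771 + 1530)/(22271 + 20713) = 6301/42984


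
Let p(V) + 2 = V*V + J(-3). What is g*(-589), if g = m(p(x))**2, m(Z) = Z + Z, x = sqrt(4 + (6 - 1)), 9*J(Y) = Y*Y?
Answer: -150784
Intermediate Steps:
J(Y) = Y**2/9 (J(Y) = (Y*Y)/9 = Y**2/9)
x = 3 (x = sqrt(4 + 5) = sqrt(9) = 3)
p(V) = -1 + V**2 (p(V) = -2 + (V*V + (1/9)*(-3)**2) = -2 + (V**2 + (1/9)*9) = -2 + (V**2 + 1) = -2 + (1 + V**2) = -1 + V**2)
m(Z) = 2*Z
g = 256 (g = (2*(-1 + 3**2))**2 = (2*(-1 + 9))**2 = (2*8)**2 = 16**2 = 256)
g*(-589) = 256*(-589) = -150784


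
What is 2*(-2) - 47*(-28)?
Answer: 1312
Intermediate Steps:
2*(-2) - 47*(-28) = -4 + 1316 = 1312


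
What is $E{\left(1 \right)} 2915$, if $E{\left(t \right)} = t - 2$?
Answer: $-2915$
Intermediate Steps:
$E{\left(t \right)} = -2 + t$ ($E{\left(t \right)} = t - 2 = -2 + t$)
$E{\left(1 \right)} 2915 = \left(-2 + 1\right) 2915 = \left(-1\right) 2915 = -2915$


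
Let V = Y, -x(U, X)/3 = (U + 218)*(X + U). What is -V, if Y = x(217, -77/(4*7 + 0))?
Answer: 1118385/4 ≈ 2.7960e+5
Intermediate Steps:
x(U, X) = -3*(218 + U)*(U + X) (x(U, X) = -3*(U + 218)*(X + U) = -3*(218 + U)*(U + X))
Y = -1118385/4 (Y = -654*217 - (-50358)/(4*7 + 0) - 3*217² - 3*217*(-77/(4*7 + 0)) = -141918 - (-50358)/(28 + 0) - 3*47089 - 3*217*(-77/(28 + 0)) = -141918 - (-50358)/28 - 141267 - 3*217*(-77/28) = -141918 - (-50358)/28 - 141267 - 3*217*(-77*1/28) = -141918 - 654*(-11/4) - 141267 - 3*217*(-11/4) = -141918 + 3597/2 - 141267 + 7161/4 = -1118385/4 ≈ -2.7960e+5)
V = -1118385/4 ≈ -2.7960e+5
-V = -1*(-1118385/4) = 1118385/4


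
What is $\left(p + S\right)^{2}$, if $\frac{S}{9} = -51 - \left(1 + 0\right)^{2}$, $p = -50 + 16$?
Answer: $252004$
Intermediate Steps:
$p = -34$
$S = -468$ ($S = 9 \left(-51 - \left(1 + 0\right)^{2}\right) = 9 \left(-51 - 1^{2}\right) = 9 \left(-51 - 1\right) = 9 \left(-52\right) = -468$)
$\left(p + S\right)^{2} = \left(-34 - 468\right)^{2} = \left(-502\right)^{2} = 252004$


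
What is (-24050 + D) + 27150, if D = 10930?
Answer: 14030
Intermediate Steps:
(-24050 + D) + 27150 = (-24050 + 10930) + 27150 = -13120 + 27150 = 14030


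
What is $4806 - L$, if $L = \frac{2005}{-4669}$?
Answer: $\frac{22441219}{4669} \approx 4806.4$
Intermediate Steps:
$L = - \frac{2005}{4669}$ ($L = 2005 \left(- \frac{1}{4669}\right) = - \frac{2005}{4669} \approx -0.42943$)
$4806 - L = 4806 - - \frac{2005}{4669} = 4806 + \frac{2005}{4669} = \frac{22441219}{4669}$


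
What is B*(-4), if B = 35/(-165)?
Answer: 28/33 ≈ 0.84848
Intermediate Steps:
B = -7/33 (B = 35*(-1/165) = -7/33 ≈ -0.21212)
B*(-4) = -7/33*(-4) = 28/33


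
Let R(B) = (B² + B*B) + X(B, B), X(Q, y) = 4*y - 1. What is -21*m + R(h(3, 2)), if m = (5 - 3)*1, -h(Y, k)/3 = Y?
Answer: 83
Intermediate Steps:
X(Q, y) = -1 + 4*y
h(Y, k) = -3*Y
m = 2 (m = 2*1 = 2)
R(B) = -1 + 2*B² + 4*B (R(B) = (B² + B*B) + (-1 + 4*B) = (B² + B²) + (-1 + 4*B) = 2*B² + (-1 + 4*B) = -1 + 2*B² + 4*B)
-21*m + R(h(3, 2)) = -21*2 + (-1 + 2*(-3*3)² + 4*(-3*3)) = -42 + (-1 + 2*(-9)² + 4*(-9)) = -42 + (-1 + 2*81 - 36) = -42 + (-1 + 162 - 36) = -42 + 125 = 83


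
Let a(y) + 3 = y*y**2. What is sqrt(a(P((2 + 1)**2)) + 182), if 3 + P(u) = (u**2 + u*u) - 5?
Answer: 3*sqrt(405827) ≈ 1911.1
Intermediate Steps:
P(u) = -8 + 2*u**2 (P(u) = -3 + ((u**2 + u*u) - 5) = -3 + ((u**2 + u**2) - 5) = -3 + (2*u**2 - 5) = -3 + (-5 + 2*u**2) = -8 + 2*u**2)
a(y) = -3 + y**3 (a(y) = -3 + y*y**2 = -3 + y**3)
sqrt(a(P((2 + 1)**2)) + 182) = sqrt((-3 + (-8 + 2*((2 + 1)**2)**2)**3) + 182) = sqrt((-3 + (-8 + 2*(3**2)**2)**3) + 182) = sqrt((-3 + (-8 + 2*9**2)**3) + 182) = sqrt((-3 + (-8 + 2*81)**3) + 182) = sqrt((-3 + (-8 + 162)**3) + 182) = sqrt((-3 + 154**3) + 182) = sqrt((-3 + 3652264) + 182) = sqrt(3652261 + 182) = sqrt(3652443) = 3*sqrt(405827)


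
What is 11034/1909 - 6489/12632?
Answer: 126993987/24114488 ≈ 5.2663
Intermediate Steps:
11034/1909 - 6489/12632 = 126993987/24114488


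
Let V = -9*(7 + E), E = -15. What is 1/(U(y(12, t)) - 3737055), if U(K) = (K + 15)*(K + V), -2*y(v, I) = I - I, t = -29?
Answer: -1/3735975 ≈ -2.6767e-7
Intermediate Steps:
V = 72 (V = -9*(7 - 15) = -9*(-8) = 72)
y(v, I) = 0 (y(v, I) = -(I - I)/2 = -½*0 = 0)
U(K) = (15 + K)*(72 + K) (U(K) = (K + 15)*(K + 72) = (15 + K)*(72 + K))
1/(U(y(12, t)) - 3737055) = 1/((1080 + 0² + 87*0) - 3737055) = 1/((1080 + 0 + 0) - 3737055) = 1/(1080 - 3737055) = 1/(-3735975) = -1/3735975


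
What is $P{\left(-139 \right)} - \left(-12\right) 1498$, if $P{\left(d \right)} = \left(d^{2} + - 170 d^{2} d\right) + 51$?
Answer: $456592578$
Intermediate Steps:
$P{\left(d \right)} = 51 + d^{2} - 170 d^{3}$ ($P{\left(d \right)} = \left(d^{2} - 170 d^{3}\right) + 51 = 51 + d^{2} - 170 d^{3}$)
$P{\left(-139 \right)} - \left(-12\right) 1498 = \left(51 + \left(-139\right)^{2} - 170 \left(-139\right)^{3}\right) - \left(-12\right) 1498 = \left(51 + 19321 - -456555230\right) - -17976 = \left(51 + 19321 + 456555230\right) + 17976 = 456574602 + 17976 = 456592578$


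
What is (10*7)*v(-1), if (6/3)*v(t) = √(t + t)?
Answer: 35*I*√2 ≈ 49.497*I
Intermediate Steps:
v(t) = √2*√t/2 (v(t) = √(t + t)/2 = √(2*t)/2 = (√2*√t)/2 = √2*√t/2)
(10*7)*v(-1) = (10*7)*(√2*√(-1)/2) = 70*(√2*I/2) = 70*(I*√2/2) = 35*I*√2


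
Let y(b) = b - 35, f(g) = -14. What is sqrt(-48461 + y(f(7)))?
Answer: 21*I*sqrt(110) ≈ 220.25*I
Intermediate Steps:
y(b) = -35 + b
sqrt(-48461 + y(f(7))) = sqrt(-48461 + (-35 - 14)) = sqrt(-48461 - 49) = sqrt(-48510) = 21*I*sqrt(110)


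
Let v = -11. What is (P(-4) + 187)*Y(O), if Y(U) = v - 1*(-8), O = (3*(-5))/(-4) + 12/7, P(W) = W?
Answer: -549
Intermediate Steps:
O = 153/28 (O = -15*(-¼) + 12*(⅐) = 15/4 + 12/7 = 153/28 ≈ 5.4643)
Y(U) = -3 (Y(U) = -11 - 1*(-8) = -11 + 8 = -3)
(P(-4) + 187)*Y(O) = (-4 + 187)*(-3) = 183*(-3) = -549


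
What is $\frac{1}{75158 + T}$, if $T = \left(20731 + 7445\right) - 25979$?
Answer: $\frac{1}{77355} \approx 1.2927 \cdot 10^{-5}$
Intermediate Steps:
$T = 2197$ ($T = 28176 - 25979 = 2197$)
$\frac{1}{75158 + T} = \frac{1}{75158 + 2197} = \frac{1}{77355}$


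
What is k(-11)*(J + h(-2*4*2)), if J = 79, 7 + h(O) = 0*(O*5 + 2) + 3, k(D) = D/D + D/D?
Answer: 150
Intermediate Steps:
k(D) = 2 (k(D) = 1 + 1 = 2)
h(O) = -4 (h(O) = -7 + (0*(O*5 + 2) + 3) = -7 + (0*(5*O + 2) + 3) = -7 + (0*(2 + 5*O) + 3) = -7 + (0 + 3) = -7 + 3 = -4)
k(-11)*(J + h(-2*4*2)) = 2*(79 - 4) = 2*75 = 150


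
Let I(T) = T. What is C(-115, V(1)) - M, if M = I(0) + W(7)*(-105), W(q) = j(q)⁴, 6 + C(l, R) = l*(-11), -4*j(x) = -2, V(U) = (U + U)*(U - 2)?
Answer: 20249/16 ≈ 1265.6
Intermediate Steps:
V(U) = 2*U*(-2 + U) (V(U) = (2*U)*(-2 + U) = 2*U*(-2 + U))
j(x) = ½ (j(x) = -¼*(-2) = ½)
C(l, R) = -6 - 11*l (C(l, R) = -6 + l*(-11) = -6 - 11*l)
W(q) = 1/16 (W(q) = (½)⁴ = 1/16)
M = -105/16 (M = 0 + (1/16)*(-105) = 0 - 105/16 = -105/16 ≈ -6.5625)
C(-115, V(1)) - M = (-6 - 11*(-115)) - 1*(-105/16) = (-6 + 1265) + 105/16 = 1259 + 105/16 = 20249/16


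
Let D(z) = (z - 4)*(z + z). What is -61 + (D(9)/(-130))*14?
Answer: -919/13 ≈ -70.692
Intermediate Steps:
D(z) = 2*z*(-4 + z) (D(z) = (-4 + z)*(2*z) = 2*z*(-4 + z))
-61 + (D(9)/(-130))*14 = -61 + ((2*9*(-4 + 9))/(-130))*14 = -61 + ((2*9*5)*(-1/130))*14 = -61 + (90*(-1/130))*14 = -61 - 9/13*14 = -61 - 126/13 = -919/13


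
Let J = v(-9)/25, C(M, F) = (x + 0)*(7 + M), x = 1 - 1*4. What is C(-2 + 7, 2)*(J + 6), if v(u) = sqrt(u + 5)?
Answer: -216 - 72*I/25 ≈ -216.0 - 2.88*I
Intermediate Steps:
x = -3 (x = 1 - 4 = -3)
C(M, F) = -21 - 3*M (C(M, F) = (-3 + 0)*(7 + M) = -3*(7 + M) = -21 - 3*M)
v(u) = sqrt(5 + u)
J = 2*I/25 (J = sqrt(5 - 9)/25 = sqrt(-4)*(1/25) = (2*I)*(1/25) = 2*I/25 ≈ 0.08*I)
C(-2 + 7, 2)*(J + 6) = (-21 - 3*(-2 + 7))*(2*I/25 + 6) = (-21 - 3*5)*(6 + 2*I/25) = (-21 - 15)*(6 + 2*I/25) = -36*(6 + 2*I/25) = -216 - 72*I/25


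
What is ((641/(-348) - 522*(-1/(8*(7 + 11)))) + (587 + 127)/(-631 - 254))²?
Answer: 40178999809/42156302400 ≈ 0.95310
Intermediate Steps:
((641/(-348) - 522*(-1/(8*(7 + 11)))) + (587 + 127)/(-631 - 254))² = ((641*(-1/348) - 522/(18*(-8))) + 714/(-885))² = ((-641/348 - 522/(-144)) + 714*(-1/885))² = ((-641/348 - 522*(-1/144)) - 238/295)² = ((-641/348 + 29/8) - 238/295)² = (1241/696 - 238/295)² = (200447/205320)² = 40178999809/42156302400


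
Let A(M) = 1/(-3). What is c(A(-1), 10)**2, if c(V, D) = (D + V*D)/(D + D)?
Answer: 1/9 ≈ 0.11111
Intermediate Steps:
A(M) = -1/3
c(V, D) = (D + D*V)/(2*D) (c(V, D) = (D + D*V)/((2*D)) = (D + D*V)*(1/(2*D)) = (D + D*V)/(2*D))
c(A(-1), 10)**2 = (1/2 + (1/2)*(-1/3))**2 = (1/2 - 1/6)**2 = (1/3)**2 = 1/9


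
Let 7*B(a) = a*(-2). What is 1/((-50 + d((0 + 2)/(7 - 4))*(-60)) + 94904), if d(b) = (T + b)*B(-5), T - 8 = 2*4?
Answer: 7/653978 ≈ 1.0704e-5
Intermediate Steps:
B(a) = -2*a/7 (B(a) = (a*(-2))/7 = (-2*a)/7 = -2*a/7)
T = 16 (T = 8 + 2*4 = 8 + 8 = 16)
d(b) = 160/7 + 10*b/7 (d(b) = (16 + b)*(-2/7*(-5)) = (16 + b)*(10/7) = 160/7 + 10*b/7)
1/((-50 + d((0 + 2)/(7 - 4))*(-60)) + 94904) = 1/((-50 + (160/7 + 10*((0 + 2)/(7 - 4))/7)*(-60)) + 94904) = 1/((-50 + (160/7 + 10*(2/3)/7)*(-60)) + 94904) = 1/((-50 + (160/7 + 10*(2*(⅓))/7)*(-60)) + 94904) = 1/((-50 + (160/7 + (10/7)*(⅔))*(-60)) + 94904) = 1/((-50 + (160/7 + 20/21)*(-60)) + 94904) = 1/((-50 + (500/21)*(-60)) + 94904) = 1/((-50 - 10000/7) + 94904) = 1/(-10350/7 + 94904) = 1/(653978/7) = 7/653978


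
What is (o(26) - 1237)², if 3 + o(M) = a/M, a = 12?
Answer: 259660996/169 ≈ 1.5365e+6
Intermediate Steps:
o(M) = -3 + 12/M
(o(26) - 1237)² = ((-3 + 12/26) - 1237)² = ((-3 + 12*(1/26)) - 1237)² = ((-3 + 6/13) - 1237)² = (-33/13 - 1237)² = (-16114/13)² = 259660996/169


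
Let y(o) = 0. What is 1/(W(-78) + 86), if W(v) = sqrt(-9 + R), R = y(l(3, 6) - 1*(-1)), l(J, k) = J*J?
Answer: 86/7405 - 3*I/7405 ≈ 0.011614 - 0.00040513*I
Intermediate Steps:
l(J, k) = J**2
R = 0
W(v) = 3*I (W(v) = sqrt(-9 + 0) = sqrt(-9) = 3*I)
1/(W(-78) + 86) = 1/(3*I + 86) = 1/(86 + 3*I) = (86 - 3*I)/7405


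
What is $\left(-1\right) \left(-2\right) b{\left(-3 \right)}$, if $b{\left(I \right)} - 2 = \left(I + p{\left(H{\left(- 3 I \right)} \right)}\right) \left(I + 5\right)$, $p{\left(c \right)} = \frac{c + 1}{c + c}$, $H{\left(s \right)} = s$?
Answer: $- \frac{52}{9} \approx -5.7778$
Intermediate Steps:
$p{\left(c \right)} = \frac{1 + c}{2 c}$
$b{\left(I \right)} = 2 + \left(5 + I\right) \left(I - \frac{1 - 3 I}{6 I}\right)$ ($b{\left(I \right)} = 2 + \left(I + \frac{1 - 3 I}{2 \left(- 3 I\right)}\right) \left(I + 5\right) = 2 + \left(I + \frac{- \frac{1}{3 I} \left(1 - 3 I\right)}{2}\right) \left(5 + I\right) = 2 + \left(I - \frac{1 - 3 I}{6 I}\right) \left(5 + I\right) = 2 + \left(5 + I\right) \left(I - \frac{1 - 3 I}{6 I}\right)$)
$\left(-1\right) \left(-2\right) b{\left(-3 \right)} = \left(-1\right) \left(-2\right) \left(\frac{13}{3} + \left(-3\right)^{2} - \frac{5}{6 \left(-3\right)} + \frac{11}{2} \left(-3\right)\right) = 2 \left(\frac{13}{3} + 9 - - \frac{5}{18} - \frac{33}{2}\right) = 2 \left(\frac{13}{3} + 9 + \frac{5}{18} - \frac{33}{2}\right) = 2 \left(- \frac{26}{9}\right) = - \frac{52}{9}$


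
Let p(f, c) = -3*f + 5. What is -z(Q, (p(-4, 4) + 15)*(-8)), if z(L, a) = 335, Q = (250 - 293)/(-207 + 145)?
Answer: -335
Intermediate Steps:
p(f, c) = 5 - 3*f
Q = 43/62 (Q = -43/(-62) = -43*(-1/62) = 43/62 ≈ 0.69355)
-z(Q, (p(-4, 4) + 15)*(-8)) = -1*335 = -335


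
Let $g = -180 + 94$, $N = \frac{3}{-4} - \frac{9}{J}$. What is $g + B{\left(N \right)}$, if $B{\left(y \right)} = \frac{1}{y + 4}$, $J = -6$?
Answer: $- \frac{1630}{19} \approx -85.789$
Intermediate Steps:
$N = \frac{3}{4}$ ($N = \frac{3}{-4} - \frac{9}{-6} = 3 \left(- \frac{1}{4}\right) - - \frac{3}{2} = - \frac{3}{4} + \frac{3}{2} = \frac{3}{4} \approx 0.75$)
$B{\left(y \right)} = \frac{1}{4 + y}$
$g = -86$
$g + B{\left(N \right)} = -86 + \frac{1}{4 + \frac{3}{4}} = -86 + \frac{1}{\frac{19}{4}} = -86 + \frac{4}{19} = - \frac{1630}{19}$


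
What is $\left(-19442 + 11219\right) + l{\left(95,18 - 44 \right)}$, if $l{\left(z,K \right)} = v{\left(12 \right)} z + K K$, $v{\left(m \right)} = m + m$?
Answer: $-5267$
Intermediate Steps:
$v{\left(m \right)} = 2 m$
$l{\left(z,K \right)} = K^{2} + 24 z$ ($l{\left(z,K \right)} = 2 \cdot 12 z + K K = 24 z + K^{2} = K^{2} + 24 z$)
$\left(-19442 + 11219\right) + l{\left(95,18 - 44 \right)} = \left(-19442 + 11219\right) + \left(\left(18 - 44\right)^{2} + 24 \cdot 95\right) = -8223 + \left(\left(-26\right)^{2} + 2280\right) = -8223 + \left(676 + 2280\right) = -8223 + 2956 = -5267$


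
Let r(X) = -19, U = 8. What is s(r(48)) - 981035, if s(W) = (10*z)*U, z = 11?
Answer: -980155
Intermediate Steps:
s(W) = 880 (s(W) = (10*11)*8 = 110*8 = 880)
s(r(48)) - 981035 = 880 - 981035 = -980155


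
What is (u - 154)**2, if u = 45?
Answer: 11881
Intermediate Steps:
(u - 154)**2 = (45 - 154)**2 = (-109)**2 = 11881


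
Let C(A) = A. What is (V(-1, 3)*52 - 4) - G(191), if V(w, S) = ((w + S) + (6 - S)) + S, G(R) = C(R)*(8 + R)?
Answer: -37597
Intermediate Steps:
G(R) = R*(8 + R)
V(w, S) = 6 + S + w (V(w, S) = ((S + w) + (6 - S)) + S = (6 + w) + S = 6 + S + w)
(V(-1, 3)*52 - 4) - G(191) = ((6 + 3 - 1)*52 - 4) - 191*(8 + 191) = (8*52 - 4) - 191*199 = (416 - 4) - 1*38009 = 412 - 38009 = -37597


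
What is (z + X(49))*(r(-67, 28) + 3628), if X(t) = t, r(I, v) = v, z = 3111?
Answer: 11552960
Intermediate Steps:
(z + X(49))*(r(-67, 28) + 3628) = (3111 + 49)*(28 + 3628) = 3160*3656 = 11552960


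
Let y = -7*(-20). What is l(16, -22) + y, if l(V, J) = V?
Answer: 156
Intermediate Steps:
y = 140
l(16, -22) + y = 16 + 140 = 156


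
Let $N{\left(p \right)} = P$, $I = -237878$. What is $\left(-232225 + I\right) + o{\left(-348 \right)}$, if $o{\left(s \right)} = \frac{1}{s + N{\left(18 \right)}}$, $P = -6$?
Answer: $- \frac{166416463}{354} \approx -4.701 \cdot 10^{5}$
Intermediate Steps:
$N{\left(p \right)} = -6$
$o{\left(s \right)} = \frac{1}{-6 + s}$ ($o{\left(s \right)} = \frac{1}{s - 6} = \frac{1}{-6 + s}$)
$\left(-232225 + I\right) + o{\left(-348 \right)} = \left(-232225 - 237878\right) + \frac{1}{-6 - 348} = -470103 + \frac{1}{-354} = -470103 - \frac{1}{354} = - \frac{166416463}{354}$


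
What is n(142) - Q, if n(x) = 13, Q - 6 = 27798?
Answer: -27791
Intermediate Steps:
Q = 27804 (Q = 6 + 27798 = 27804)
n(142) - Q = 13 - 1*27804 = 13 - 27804 = -27791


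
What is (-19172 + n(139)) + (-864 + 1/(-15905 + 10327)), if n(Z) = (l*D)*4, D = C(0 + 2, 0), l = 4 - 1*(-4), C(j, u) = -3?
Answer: -112296297/5578 ≈ -20132.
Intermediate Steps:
l = 8 (l = 4 + 4 = 8)
D = -3
n(Z) = -96 (n(Z) = (8*(-3))*4 = -24*4 = -96)
(-19172 + n(139)) + (-864 + 1/(-15905 + 10327)) = (-19172 - 96) + (-864 + 1/(-15905 + 10327)) = -19268 + (-864 + 1/(-5578)) = -19268 + (-864 - 1/5578) = -19268 - 4819393/5578 = -112296297/5578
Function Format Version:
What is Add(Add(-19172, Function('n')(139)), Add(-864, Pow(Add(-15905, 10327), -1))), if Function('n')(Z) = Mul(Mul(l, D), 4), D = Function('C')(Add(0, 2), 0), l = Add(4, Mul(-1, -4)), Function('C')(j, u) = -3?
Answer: Rational(-112296297, 5578) ≈ -20132.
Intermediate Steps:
l = 8 (l = Add(4, 4) = 8)
D = -3
Function('n')(Z) = -96 (Function('n')(Z) = Mul(Mul(8, -3), 4) = Mul(-24, 4) = -96)
Add(Add(-19172, Function('n')(139)), Add(-864, Pow(Add(-15905, 10327), -1))) = Add(Add(-19172, -96), Add(-864, Pow(Add(-15905, 10327), -1))) = Add(-19268, Add(-864, Pow(-5578, -1))) = Add(-19268, Add(-864, Rational(-1, 5578))) = Add(-19268, Rational(-4819393, 5578)) = Rational(-112296297, 5578)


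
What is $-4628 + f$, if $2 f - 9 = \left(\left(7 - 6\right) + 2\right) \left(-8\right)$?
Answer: $- \frac{9271}{2} \approx -4635.5$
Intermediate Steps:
$f = - \frac{15}{2}$ ($f = \frac{9}{2} + \frac{\left(\left(7 - 6\right) + 2\right) \left(-8\right)}{2} = \frac{9}{2} + \frac{\left(1 + 2\right) \left(-8\right)}{2} = \frac{9}{2} + \frac{3 \left(-8\right)}{2} = \frac{9}{2} + \frac{1}{2} \left(-24\right) = \frac{9}{2} - 12 = - \frac{15}{2} \approx -7.5$)
$-4628 + f = -4628 - \frac{15}{2} = - \frac{9271}{2}$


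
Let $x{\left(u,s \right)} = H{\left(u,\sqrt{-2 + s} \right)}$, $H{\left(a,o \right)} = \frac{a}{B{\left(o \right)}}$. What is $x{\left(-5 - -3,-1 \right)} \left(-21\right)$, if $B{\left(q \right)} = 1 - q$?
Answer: $\frac{21}{2} + \frac{21 i \sqrt{3}}{2} \approx 10.5 + 18.187 i$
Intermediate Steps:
$H{\left(a,o \right)} = \frac{a}{1 - o}$
$x{\left(u,s \right)} = - \frac{u}{-1 + \sqrt{-2 + s}}$
$x{\left(-5 - -3,-1 \right)} \left(-21\right) = - \frac{-5 - -3}{-1 + \sqrt{-2 - 1}} \left(-21\right) = - \frac{-5 + 3}{-1 + \sqrt{-3}} \left(-21\right) = \left(-1\right) \left(-2\right) \frac{1}{-1 + i \sqrt{3}} \left(-21\right) = \frac{2}{-1 + i \sqrt{3}} \left(-21\right) = - \frac{42}{-1 + i \sqrt{3}}$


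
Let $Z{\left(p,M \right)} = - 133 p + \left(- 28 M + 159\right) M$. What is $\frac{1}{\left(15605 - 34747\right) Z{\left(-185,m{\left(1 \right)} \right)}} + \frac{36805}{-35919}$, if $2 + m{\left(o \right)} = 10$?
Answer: $- \frac{16968395787269}{16559918679330} \approx -1.0247$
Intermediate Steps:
$m{\left(o \right)} = 8$ ($m{\left(o \right)} = -2 + 10 = 8$)
$Z{\left(p,M \right)} = - 133 p + M \left(159 - 28 M\right)$ ($Z{\left(p,M \right)} = - 133 p + \left(159 - 28 M\right) M = - 133 p + M \left(159 - 28 M\right)$)
$\frac{1}{\left(15605 - 34747\right) Z{\left(-185,m{\left(1 \right)} \right)}} + \frac{36805}{-35919} = \frac{1}{\left(15605 - 34747\right) \left(\left(-133\right) \left(-185\right) - 28 \cdot 8^{2} + 159 \cdot 8\right)} + \frac{36805}{-35919} = \frac{1}{\left(-19142\right) \left(24605 - 1792 + 1272\right)} + 36805 \left(- \frac{1}{35919}\right) = - \frac{1}{19142 \left(24605 - 1792 + 1272\right)} - \frac{36805}{35919} = - \frac{1}{19142 \cdot 24085} - \frac{36805}{35919} = \left(- \frac{1}{19142}\right) \frac{1}{24085} - \frac{36805}{35919} = - \frac{1}{461035070} - \frac{36805}{35919} = - \frac{16968395787269}{16559918679330}$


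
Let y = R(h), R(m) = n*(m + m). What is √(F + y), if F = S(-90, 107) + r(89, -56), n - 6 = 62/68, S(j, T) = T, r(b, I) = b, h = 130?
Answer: √575994/17 ≈ 44.644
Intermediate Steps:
n = 235/34 (n = 6 + 62/68 = 6 + 62*(1/68) = 6 + 31/34 = 235/34 ≈ 6.9118)
R(m) = 235*m/17 (R(m) = 235*(m + m)/34 = 235*(2*m)/34 = 235*m/17)
y = 30550/17 (y = (235/17)*130 = 30550/17 ≈ 1797.1)
F = 196 (F = 107 + 89 = 196)
√(F + y) = √(196 + 30550/17) = √(33882/17) = √575994/17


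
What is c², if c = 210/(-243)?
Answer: 4900/6561 ≈ 0.74684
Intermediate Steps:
c = -70/81 (c = 210*(-1/243) = -70/81 ≈ -0.86420)
c² = (-70/81)² = 4900/6561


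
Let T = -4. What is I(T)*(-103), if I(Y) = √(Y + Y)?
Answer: -206*I*√2 ≈ -291.33*I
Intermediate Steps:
I(Y) = √2*√Y (I(Y) = √(2*Y) = √2*√Y)
I(T)*(-103) = (√2*√(-4))*(-103) = (√2*(2*I))*(-103) = (2*I*√2)*(-103) = -206*I*√2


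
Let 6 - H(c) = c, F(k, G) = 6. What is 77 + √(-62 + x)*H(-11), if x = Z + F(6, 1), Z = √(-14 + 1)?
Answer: 77 + 17*√(-56 + I*√13) ≈ 81.093 + 127.28*I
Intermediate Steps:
H(c) = 6 - c
Z = I*√13 (Z = √(-13) = I*√13 ≈ 3.6056*I)
x = 6 + I*√13 (x = I*√13 + 6 = 6 + I*√13 ≈ 6.0 + 3.6056*I)
77 + √(-62 + x)*H(-11) = 77 + √(-62 + (6 + I*√13))*(6 - 1*(-11)) = 77 + √(-56 + I*√13)*(6 + 11) = 77 + √(-56 + I*√13)*17 = 77 + 17*√(-56 + I*√13)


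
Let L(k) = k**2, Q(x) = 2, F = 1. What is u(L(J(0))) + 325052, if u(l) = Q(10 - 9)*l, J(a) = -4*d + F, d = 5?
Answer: 325774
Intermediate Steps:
J(a) = -19 (J(a) = -4*5 + 1 = -20 + 1 = -19)
u(l) = 2*l
u(L(J(0))) + 325052 = 2*(-19)**2 + 325052 = 2*361 + 325052 = 722 + 325052 = 325774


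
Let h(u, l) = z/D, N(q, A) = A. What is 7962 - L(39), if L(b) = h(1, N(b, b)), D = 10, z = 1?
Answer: 79619/10 ≈ 7961.9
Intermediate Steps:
h(u, l) = ⅒ (h(u, l) = 1/10 = 1*(⅒) = ⅒)
L(b) = ⅒
7962 - L(39) = 7962 - 1*⅒ = 7962 - ⅒ = 79619/10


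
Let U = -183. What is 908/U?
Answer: -908/183 ≈ -4.9617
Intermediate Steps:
908/U = 908/(-183) = 908*(-1/183) = -908/183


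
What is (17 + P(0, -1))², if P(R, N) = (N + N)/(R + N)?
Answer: 361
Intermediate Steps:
P(R, N) = 2*N/(N + R) (P(R, N) = (2*N)/(N + R) = 2*N/(N + R))
(17 + P(0, -1))² = (17 + 2*(-1)/(-1 + 0))² = (17 + 2*(-1)/(-1))² = (17 + 2*(-1)*(-1))² = (17 + 2)² = 19² = 361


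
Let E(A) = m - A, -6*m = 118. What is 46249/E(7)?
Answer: -138747/80 ≈ -1734.3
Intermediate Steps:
m = -59/3 (m = -⅙*118 = -59/3 ≈ -19.667)
E(A) = -59/3 - A
46249/E(7) = 46249/(-59/3 - 1*7) = 46249/(-59/3 - 7) = 46249/(-80/3) = 46249*(-3/80) = -138747/80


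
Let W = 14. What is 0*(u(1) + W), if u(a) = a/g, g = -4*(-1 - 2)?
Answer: 0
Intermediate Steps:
g = 12 (g = -4*(-3) = 12)
u(a) = a/12
0*(u(1) + W) = 0*((1/12)*1 + 14) = 0*(1/12 + 14) = 0*(169/12) = 0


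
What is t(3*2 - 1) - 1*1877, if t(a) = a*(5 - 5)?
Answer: -1877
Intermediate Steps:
t(a) = 0 (t(a) = a*0 = 0)
t(3*2 - 1) - 1*1877 = 0 - 1*1877 = 0 - 1877 = -1877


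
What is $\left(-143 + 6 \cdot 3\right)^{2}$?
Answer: $15625$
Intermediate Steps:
$\left(-143 + 6 \cdot 3\right)^{2} = \left(-143 + 18\right)^{2} = \left(-125\right)^{2} = 15625$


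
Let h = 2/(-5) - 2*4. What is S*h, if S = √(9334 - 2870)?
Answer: -336*√101/5 ≈ -675.35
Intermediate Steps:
S = 8*√101 (S = √6464 = 8*√101 ≈ 80.399)
h = -42/5 (h = 2*(-⅕) - 8 = -⅖ - 8 = -42/5 ≈ -8.4000)
S*h = (8*√101)*(-42/5) = -336*√101/5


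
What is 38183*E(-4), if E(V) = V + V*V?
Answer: 458196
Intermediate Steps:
E(V) = V + V**2
38183*E(-4) = 38183*(-4*(1 - 4)) = 38183*(-4*(-3)) = 38183*12 = 458196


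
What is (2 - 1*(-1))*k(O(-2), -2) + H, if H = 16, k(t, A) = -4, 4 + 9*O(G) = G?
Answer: 4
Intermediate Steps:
O(G) = -4/9 + G/9
(2 - 1*(-1))*k(O(-2), -2) + H = (2 - 1*(-1))*(-4) + 16 = (2 + 1)*(-4) + 16 = 3*(-4) + 16 = -12 + 16 = 4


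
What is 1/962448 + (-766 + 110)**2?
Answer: 414176022529/962448 ≈ 4.3034e+5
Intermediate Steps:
1/962448 + (-766 + 110)**2 = 1/962448 + (-656)**2 = 1/962448 + 430336 = 414176022529/962448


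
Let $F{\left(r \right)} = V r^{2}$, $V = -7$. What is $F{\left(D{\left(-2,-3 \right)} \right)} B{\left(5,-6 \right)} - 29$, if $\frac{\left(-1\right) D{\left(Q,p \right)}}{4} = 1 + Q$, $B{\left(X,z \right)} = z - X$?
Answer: $1203$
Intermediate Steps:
$D{\left(Q,p \right)} = -4 - 4 Q$ ($D{\left(Q,p \right)} = - 4 \left(1 + Q\right) = -4 - 4 Q$)
$F{\left(r \right)} = - 7 r^{2}$
$F{\left(D{\left(-2,-3 \right)} \right)} B{\left(5,-6 \right)} - 29 = - 7 \left(-4 - -8\right)^{2} \left(-6 - 5\right) - 29 = - 7 \left(-4 + 8\right)^{2} \left(-6 - 5\right) - 29 = - 7 \cdot 4^{2} \left(-11\right) - 29 = \left(-7\right) 16 \left(-11\right) - 29 = \left(-112\right) \left(-11\right) - 29 = 1232 - 29 = 1203$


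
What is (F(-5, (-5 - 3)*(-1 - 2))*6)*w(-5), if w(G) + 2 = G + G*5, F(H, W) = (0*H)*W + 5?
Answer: -960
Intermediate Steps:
F(H, W) = 5 (F(H, W) = 0*W + 5 = 0 + 5 = 5)
w(G) = -2 + 6*G (w(G) = -2 + (G + G*5) = -2 + (G + 5*G) = -2 + 6*G)
(F(-5, (-5 - 3)*(-1 - 2))*6)*w(-5) = (5*6)*(-2 + 6*(-5)) = 30*(-2 - 30) = 30*(-32) = -960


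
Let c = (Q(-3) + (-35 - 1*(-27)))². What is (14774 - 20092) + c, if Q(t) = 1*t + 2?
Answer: -5237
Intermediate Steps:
Q(t) = 2 + t (Q(t) = t + 2 = 2 + t)
c = 81 (c = ((2 - 3) + (-35 - 1*(-27)))² = (-1 + (-35 + 27))² = (-1 - 8)² = (-9)² = 81)
(14774 - 20092) + c = (14774 - 20092) + 81 = -5318 + 81 = -5237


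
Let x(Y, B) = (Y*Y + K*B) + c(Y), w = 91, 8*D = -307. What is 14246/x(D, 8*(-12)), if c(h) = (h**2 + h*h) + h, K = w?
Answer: -911744/278813 ≈ -3.2701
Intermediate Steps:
D = -307/8 (D = (1/8)*(-307) = -307/8 ≈ -38.375)
K = 91
c(h) = h + 2*h**2 (c(h) = (h**2 + h**2) + h = 2*h**2 + h = h + 2*h**2)
x(Y, B) = Y**2 + 91*B + Y*(1 + 2*Y) (x(Y, B) = (Y*Y + 91*B) + Y*(1 + 2*Y) = (Y**2 + 91*B) + Y*(1 + 2*Y) = Y**2 + 91*B + Y*(1 + 2*Y))
14246/x(D, 8*(-12)) = 14246/(-307/8 + 3*(-307/8)**2 + 91*(8*(-12))) = 14246/(-307/8 + 3*(94249/64) + 91*(-96)) = 14246/(-307/8 + 282747/64 - 8736) = 14246/(-278813/64) = 14246*(-64/278813) = -911744/278813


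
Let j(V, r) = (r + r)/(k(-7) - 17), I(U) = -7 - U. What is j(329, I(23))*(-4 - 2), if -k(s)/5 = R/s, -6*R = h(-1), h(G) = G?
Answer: -15120/709 ≈ -21.326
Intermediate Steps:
R = 1/6 (R = -1/6*(-1) = 1/6 ≈ 0.16667)
k(s) = -5/(6*s)
j(V, r) = -84*r/709 (j(V, r) = (r + r)/(-5/6/(-7) - 17) = (2*r)/(-5/6*(-1/7) - 17) = (2*r)/(5/42 - 17) = (2*r)/(-709/42) = (2*r)*(-42/709) = -84*r/709)
j(329, I(23))*(-4 - 2) = (-84*(-7 - 1*23)/709)*(-4 - 2) = -84*(-7 - 23)/709*(-6) = -84/709*(-30)*(-6) = (2520/709)*(-6) = -15120/709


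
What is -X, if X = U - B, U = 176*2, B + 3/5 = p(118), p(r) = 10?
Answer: -1713/5 ≈ -342.60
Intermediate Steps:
B = 47/5 (B = -3/5 + 10 = 47/5 ≈ 9.4000)
U = 352
X = 1713/5 (X = 352 - 1*47/5 = 352 - 47/5 = 1713/5 ≈ 342.60)
-X = -1*1713/5 = -1713/5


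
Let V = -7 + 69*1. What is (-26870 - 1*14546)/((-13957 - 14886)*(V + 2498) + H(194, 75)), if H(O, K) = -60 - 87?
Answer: 41416/73838227 ≈ 0.00056090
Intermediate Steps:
H(O, K) = -147
V = 62 (V = -7 + 69 = 62)
(-26870 - 1*14546)/((-13957 - 14886)*(V + 2498) + H(194, 75)) = (-26870 - 1*14546)/((-13957 - 14886)*(62 + 2498) - 147) = (-26870 - 14546)/(-28843*2560 - 147) = -41416/(-73838080 - 147) = -41416/(-73838227) = -41416*(-1/73838227) = 41416/73838227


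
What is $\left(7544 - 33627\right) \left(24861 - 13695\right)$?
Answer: $-291242778$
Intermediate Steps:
$\left(7544 - 33627\right) \left(24861 - 13695\right) = \left(-26083\right) 11166 = -291242778$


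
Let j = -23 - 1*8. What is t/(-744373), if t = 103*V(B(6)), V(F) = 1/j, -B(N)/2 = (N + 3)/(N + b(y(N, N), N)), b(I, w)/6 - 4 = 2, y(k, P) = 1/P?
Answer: 103/23075563 ≈ 4.4636e-6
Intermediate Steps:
b(I, w) = 36 (b(I, w) = 24 + 6*2 = 24 + 12 = 36)
j = -31 (j = -23 - 8 = -31)
B(N) = -2*(3 + N)/(36 + N) (B(N) = -2*(N + 3)/(N + 36) = -2*(3 + N)/(36 + N))
V(F) = -1/31 (V(F) = 1/(-31) = -1/31)
t = -103/31 (t = 103*(-1/31) = -103/31 ≈ -3.3226)
t/(-744373) = -103/31/(-744373) = -103/31*(-1/744373) = 103/23075563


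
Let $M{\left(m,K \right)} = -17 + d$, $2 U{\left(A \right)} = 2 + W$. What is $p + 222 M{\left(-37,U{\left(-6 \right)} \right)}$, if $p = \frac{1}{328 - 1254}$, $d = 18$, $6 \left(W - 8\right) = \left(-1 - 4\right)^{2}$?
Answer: $\frac{205571}{926} \approx 222.0$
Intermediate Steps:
$W = \frac{73}{6}$ ($W = 8 + \frac{\left(-1 - 4\right)^{2}}{6} = 8 + \frac{\left(-5\right)^{2}}{6} = 8 + \frac{1}{6} \cdot 25 = 8 + \frac{25}{6} = \frac{73}{6} \approx 12.167$)
$U{\left(A \right)} = \frac{85}{12}$ ($U{\left(A \right)} = \frac{2 + \frac{73}{6}}{2} = \frac{1}{2} \cdot \frac{85}{6} = \frac{85}{12}$)
$M{\left(m,K \right)} = 1$ ($M{\left(m,K \right)} = -17 + 18 = 1$)
$p = - \frac{1}{926}$ ($p = \frac{1}{-926} = - \frac{1}{926} \approx -0.0010799$)
$p + 222 M{\left(-37,U{\left(-6 \right)} \right)} = - \frac{1}{926} + 222 \cdot 1 = - \frac{1}{926} + 222 = \frac{205571}{926}$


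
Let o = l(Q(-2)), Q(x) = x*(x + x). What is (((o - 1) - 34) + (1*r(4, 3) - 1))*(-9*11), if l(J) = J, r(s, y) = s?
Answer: 2376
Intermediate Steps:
Q(x) = 2*x² (Q(x) = x*(2*x) = 2*x²)
o = 8 (o = 2*(-2)² = 2*4 = 8)
(((o - 1) - 34) + (1*r(4, 3) - 1))*(-9*11) = (((8 - 1) - 34) + (1*4 - 1))*(-9*11) = ((7 - 34) + (4 - 1))*(-99) = (-27 + 3)*(-99) = -24*(-99) = 2376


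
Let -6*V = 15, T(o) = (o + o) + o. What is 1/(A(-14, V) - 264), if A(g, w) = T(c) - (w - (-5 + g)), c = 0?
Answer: -2/561 ≈ -0.0035651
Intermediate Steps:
T(o) = 3*o (T(o) = 2*o + o = 3*o)
V = -5/2 (V = -⅙*15 = -5/2 ≈ -2.5000)
A(g, w) = -5 + g - w (A(g, w) = 3*0 - (w - (-5 + g)) = 0 - (w + (5 - g)) = 0 - (5 + w - g) = 0 + (-5 + g - w) = -5 + g - w)
1/(A(-14, V) - 264) = 1/((-5 - 14 - 1*(-5/2)) - 264) = 1/((-5 - 14 + 5/2) - 264) = 1/(-33/2 - 264) = 1/(-561/2) = -2/561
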